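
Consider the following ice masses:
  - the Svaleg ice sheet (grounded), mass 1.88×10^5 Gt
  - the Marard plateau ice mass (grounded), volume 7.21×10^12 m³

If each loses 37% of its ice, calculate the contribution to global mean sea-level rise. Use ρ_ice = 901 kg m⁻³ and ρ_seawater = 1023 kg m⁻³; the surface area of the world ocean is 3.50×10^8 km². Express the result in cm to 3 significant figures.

≈ 20.1 cm

Svaleg: 0.37 × 1.88×10^5 Gt = 6.956×10^16 kg; dividing by ρ_w = 1023 kg m⁻³ gives 6.800×10^13 m³ of water.
Marard: 0.37 × 7.21×10^12 m³ × (901/1023) = 2.350×10^12 m³ of water.
Total added water ≈ 7.035×10^13 m³ over 3.50×10^14 m² → Δh = 0.201 m = 20.1 cm.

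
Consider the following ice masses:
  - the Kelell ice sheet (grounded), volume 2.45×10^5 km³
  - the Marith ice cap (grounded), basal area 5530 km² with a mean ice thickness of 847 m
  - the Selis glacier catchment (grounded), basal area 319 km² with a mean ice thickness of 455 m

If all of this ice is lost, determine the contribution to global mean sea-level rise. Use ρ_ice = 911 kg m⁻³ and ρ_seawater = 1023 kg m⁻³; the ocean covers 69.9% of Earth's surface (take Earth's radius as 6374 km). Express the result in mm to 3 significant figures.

Kelell: 2.45×10^5 km³ × (911/1023) = 2.182×10^5 km³ of water.
Marith: ice volume = 5530 km² × 847 m = 4684 km³; 4684 × (911/1023) = 4171 km³ of water.
Selis: ice volume = 319 km² × 455 m = 145.1 km³; 145.1 × (911/1023) = 129.3 km³ of water.
Total added water ≈ 2.225×10^14 m³ over 3.57×10^14 m² → Δh = 0.623 m = 623 mm.

≈ 623 mm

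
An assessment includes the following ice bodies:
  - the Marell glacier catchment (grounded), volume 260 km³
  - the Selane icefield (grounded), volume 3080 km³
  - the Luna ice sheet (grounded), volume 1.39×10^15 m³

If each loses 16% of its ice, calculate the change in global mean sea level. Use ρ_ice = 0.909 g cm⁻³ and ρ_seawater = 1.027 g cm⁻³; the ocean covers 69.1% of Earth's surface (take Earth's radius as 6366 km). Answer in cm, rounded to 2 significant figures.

Marell: 0.16 × 260 km³ × (909/1027) = 36.82 km³ of water.
Selane: 0.16 × 3080 km³ × (909/1027) = 436.2 km³ of water.
Luna: 0.16 × 1.39×10^15 m³ × (909/1027) = 1.968×10^14 m³ of water.
Total added water ≈ 1.973×10^14 m³ over 3.52×10^14 m² → Δh = 0.561 m = 56 cm.

≈ 56 cm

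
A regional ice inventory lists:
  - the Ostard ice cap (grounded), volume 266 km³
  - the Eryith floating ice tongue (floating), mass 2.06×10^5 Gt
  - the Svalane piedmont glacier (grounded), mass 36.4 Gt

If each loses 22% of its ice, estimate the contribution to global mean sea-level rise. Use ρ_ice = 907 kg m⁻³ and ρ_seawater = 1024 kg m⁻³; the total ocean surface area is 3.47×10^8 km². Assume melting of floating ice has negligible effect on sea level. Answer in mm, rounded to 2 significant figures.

Ostard: 0.22 × 266 km³ × (907/1024) = 51.83 km³ of water.
The Eryith floating ice tongue is floating and already displaces its own weight of water, so its melt adds essentially nothing to sea level.
Svalane: 0.22 × 36.4 Gt = 8.008×10^12 kg; dividing by ρ_w = 1024 kg m⁻³ gives 7.820×10^9 m³ of water.
Total added water ≈ 5.965×10^10 m³ over 3.47×10^14 m² → Δh = 1.72×10^-4 m = 0.17 mm.

≈ 0.17 mm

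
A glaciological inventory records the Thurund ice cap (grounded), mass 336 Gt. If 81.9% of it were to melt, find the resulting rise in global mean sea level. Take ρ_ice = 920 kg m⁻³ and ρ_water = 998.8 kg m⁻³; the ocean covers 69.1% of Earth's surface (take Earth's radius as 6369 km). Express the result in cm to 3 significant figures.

≈ 0.0782 cm

Thurund: 0.819 × 336 Gt = 2.752×10^14 kg; dividing by ρ_w = 998.8 kg m⁻³ gives 2.755×10^11 m³ of water.
Spread over 3.52×10^14 m² of ocean, Δh = 2.755×10^11 / 3.52×10^14 = 7.82×10^-4 m = 0.0782 cm.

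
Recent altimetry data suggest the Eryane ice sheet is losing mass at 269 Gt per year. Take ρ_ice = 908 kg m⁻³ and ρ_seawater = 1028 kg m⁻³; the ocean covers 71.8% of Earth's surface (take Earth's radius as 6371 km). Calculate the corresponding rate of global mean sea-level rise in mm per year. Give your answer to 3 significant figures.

ρ_w = 1028 kg m⁻³. Annual water volume added = 269 Gt / ρ_w = 2.690×10^14 kg / 1028 kg m⁻³ = 2.617×10^11 m³.
Δh per year = 2.617×10^11 / 3.66×10^14 = 7.15×10^-4 m = 0.715 mm.

≈ 0.715 mm/yr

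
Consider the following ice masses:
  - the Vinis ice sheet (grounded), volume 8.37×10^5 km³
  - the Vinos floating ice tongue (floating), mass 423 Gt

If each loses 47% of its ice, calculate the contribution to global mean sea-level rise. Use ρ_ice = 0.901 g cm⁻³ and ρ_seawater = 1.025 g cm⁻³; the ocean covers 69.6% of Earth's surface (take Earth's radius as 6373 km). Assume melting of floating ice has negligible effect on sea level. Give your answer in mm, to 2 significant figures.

Vinis: 0.47 × 8.37×10^5 km³ × (901/1025) = 3.458×10^5 km³ of water.
The Vinos floating ice tongue is floating and already displaces its own weight of water, so its melt adds essentially nothing to sea level.
Total added water ≈ 3.458×10^14 m³ over 3.55×10^14 m² → Δh = 0.973 m = 970 mm.

≈ 970 mm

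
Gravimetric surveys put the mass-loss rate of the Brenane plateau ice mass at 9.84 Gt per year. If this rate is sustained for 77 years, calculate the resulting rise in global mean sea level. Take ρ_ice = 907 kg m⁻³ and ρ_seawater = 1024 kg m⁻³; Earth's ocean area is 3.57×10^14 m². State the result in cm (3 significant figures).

≈ 0.207 cm

Total mass lost = 9.84 Gt/yr × 77 yr = 757.7 Gt = 7.577×10^14 kg.
ρ_w = 1024 kg m⁻³, so water volume = 7.577×10^14 / 1024 = 7.399×10^11 m³.
Δh = 7.399×10^11 / 3.57×10^14 = 2.07×10^-3 m = 0.207 cm.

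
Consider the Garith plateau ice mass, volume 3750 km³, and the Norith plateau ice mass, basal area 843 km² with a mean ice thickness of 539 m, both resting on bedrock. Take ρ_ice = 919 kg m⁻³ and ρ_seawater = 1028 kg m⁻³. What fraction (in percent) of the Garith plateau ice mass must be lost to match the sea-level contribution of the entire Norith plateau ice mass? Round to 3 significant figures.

Equal sea-level rise means equal mass of meltwater, i.e. equal mass of ice lost.
Ice mass of Norith: 4.176×10^14 kg; ice mass of Garith: 3.446×10^15 kg.
Fraction required = 4.176×10^14 / 3.446×10^15 = 0.121 → 12.1 %.

≈ 12.1 %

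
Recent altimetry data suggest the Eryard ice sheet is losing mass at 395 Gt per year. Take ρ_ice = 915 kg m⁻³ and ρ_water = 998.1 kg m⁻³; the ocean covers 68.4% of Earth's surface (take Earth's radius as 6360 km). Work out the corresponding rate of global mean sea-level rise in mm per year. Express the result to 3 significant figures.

ρ_w = 998.1 kg m⁻³. Annual water volume added = 395 Gt / ρ_w = 3.950×10^14 kg / 998.1 kg m⁻³ = 3.958×10^11 m³.
Δh per year = 3.958×10^11 / 3.48×10^14 = 1.14×10^-3 m = 1.14 mm.

≈ 1.14 mm/yr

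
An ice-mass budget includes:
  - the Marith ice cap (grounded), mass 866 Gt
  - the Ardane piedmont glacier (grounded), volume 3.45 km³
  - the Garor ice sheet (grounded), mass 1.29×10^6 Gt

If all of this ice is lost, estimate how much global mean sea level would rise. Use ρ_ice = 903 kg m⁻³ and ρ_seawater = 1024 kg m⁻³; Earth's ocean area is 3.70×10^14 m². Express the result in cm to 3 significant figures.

Marith: 866 Gt = 8.660×10^14 kg; dividing by ρ_w = 1024 kg m⁻³ gives 8.457×10^11 m³ of water.
Ardane: 3.45 km³ × (903/1024) = 3.042 km³ of water.
Garor: 1.29×10^6 Gt = 1.290×10^18 kg; dividing by ρ_w = 1024 kg m⁻³ gives 1.260×10^15 m³ of water.
Total added water ≈ 1.261×10^15 m³ over 3.70×10^14 m² → Δh = 3.41 m = 341 cm.

≈ 341 cm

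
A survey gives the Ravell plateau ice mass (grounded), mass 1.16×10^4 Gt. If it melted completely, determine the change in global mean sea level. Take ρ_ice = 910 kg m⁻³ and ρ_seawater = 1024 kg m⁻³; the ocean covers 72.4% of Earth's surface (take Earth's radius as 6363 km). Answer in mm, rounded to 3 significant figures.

Ravell: 1.16×10^4 Gt = 1.160×10^16 kg; dividing by ρ_w = 1024 kg m⁻³ gives 1.133×10^13 m³ of water.
Spread over 3.68×10^14 m² of ocean, Δh = 1.133×10^13 / 3.68×10^14 = 0.0308 m = 30.8 mm.

≈ 30.8 mm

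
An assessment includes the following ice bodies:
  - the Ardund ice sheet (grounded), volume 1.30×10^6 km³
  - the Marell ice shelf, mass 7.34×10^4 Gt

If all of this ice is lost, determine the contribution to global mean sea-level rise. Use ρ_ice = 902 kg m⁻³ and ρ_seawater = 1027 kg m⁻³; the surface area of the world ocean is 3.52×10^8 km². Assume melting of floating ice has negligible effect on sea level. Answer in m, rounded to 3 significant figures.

≈ 3.24 m

Ardund: 1.30×10^6 km³ × (902/1027) = 1.142×10^6 km³ of water.
The Marell ice shelf is floating and already displaces its own weight of water, so its melt adds essentially nothing to sea level.
Total added water ≈ 1.142×10^15 m³ over 3.52×10^14 m² → Δh = 3.24 m.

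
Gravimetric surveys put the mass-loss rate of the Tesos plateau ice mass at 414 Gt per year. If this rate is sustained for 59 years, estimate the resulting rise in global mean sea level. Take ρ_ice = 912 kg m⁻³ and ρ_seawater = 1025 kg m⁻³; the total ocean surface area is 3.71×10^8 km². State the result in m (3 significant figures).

Total mass lost = 414 Gt/yr × 59 yr = 2.443×10^4 Gt = 2.443×10^16 kg.
ρ_w = 1025 kg m⁻³, so water volume = 2.443×10^16 / 1025 = 2.383×10^13 m³.
Δh = 2.383×10^13 / 3.71×10^14 = 0.0642 m.

≈ 0.0642 m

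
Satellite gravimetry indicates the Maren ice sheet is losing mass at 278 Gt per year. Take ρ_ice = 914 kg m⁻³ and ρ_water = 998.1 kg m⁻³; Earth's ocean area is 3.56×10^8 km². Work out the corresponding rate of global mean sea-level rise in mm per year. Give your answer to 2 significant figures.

ρ_w = 998.1 kg m⁻³. Annual water volume added = 278 Gt / ρ_w = 2.780×10^14 kg / 998.1 kg m⁻³ = 2.785×10^11 m³.
Δh per year = 2.785×10^11 / 3.56×10^14 = 7.82×10^-4 m = 0.78 mm.

≈ 0.78 mm/yr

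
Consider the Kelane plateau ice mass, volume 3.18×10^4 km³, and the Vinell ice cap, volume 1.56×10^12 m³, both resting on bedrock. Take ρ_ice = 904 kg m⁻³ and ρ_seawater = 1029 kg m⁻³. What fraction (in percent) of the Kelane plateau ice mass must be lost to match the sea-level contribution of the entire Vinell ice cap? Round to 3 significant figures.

Equal sea-level rise means equal mass of meltwater, i.e. equal mass of ice lost.
Ice mass of Vinell: 1.410×10^15 kg; ice mass of Kelane: 2.875×10^16 kg.
Fraction required = 1.410×10^15 / 2.875×10^16 = 0.0491 → 4.91 %.

≈ 4.91 %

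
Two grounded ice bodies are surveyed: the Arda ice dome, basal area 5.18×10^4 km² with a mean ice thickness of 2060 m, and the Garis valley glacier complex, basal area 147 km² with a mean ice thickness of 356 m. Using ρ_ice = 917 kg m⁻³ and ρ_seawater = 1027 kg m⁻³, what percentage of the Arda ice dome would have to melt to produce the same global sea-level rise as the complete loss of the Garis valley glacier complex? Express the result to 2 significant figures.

Equal sea-level rise means equal mass of meltwater, i.e. equal mass of ice lost.
Ice mass of Garis: 4.799×10^13 kg; ice mass of Arda: 9.785×10^16 kg.
Fraction required = 4.799×10^13 / 9.785×10^16 = 4.90×10^-4 → 0.049 %.

≈ 0.049 %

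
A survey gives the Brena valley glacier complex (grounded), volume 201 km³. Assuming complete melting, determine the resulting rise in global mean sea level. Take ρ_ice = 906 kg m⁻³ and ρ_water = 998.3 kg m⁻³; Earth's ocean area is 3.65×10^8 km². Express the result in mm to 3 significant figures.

≈ 0.500 mm

Brena: 201 km³ × (906/998.3) = 182.4 km³ of water.
Spread over 3.65×10^14 m² of ocean, Δh = 1.824×10^11 / 3.65×10^14 = 5.00×10^-4 m = 0.500 mm.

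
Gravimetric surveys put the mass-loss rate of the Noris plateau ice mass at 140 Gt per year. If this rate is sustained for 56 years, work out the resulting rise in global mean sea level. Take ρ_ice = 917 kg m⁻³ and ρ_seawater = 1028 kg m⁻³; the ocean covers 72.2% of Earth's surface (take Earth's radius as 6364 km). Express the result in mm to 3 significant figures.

Total mass lost = 140 Gt/yr × 56 yr = 7840 Gt = 7.840×10^15 kg.
ρ_w = 1028 kg m⁻³, so water volume = 7.840×10^15 / 1028 = 7.626×10^12 m³.
Δh = 7.626×10^12 / 3.67×10^14 = 0.0208 m = 20.8 mm.

≈ 20.8 mm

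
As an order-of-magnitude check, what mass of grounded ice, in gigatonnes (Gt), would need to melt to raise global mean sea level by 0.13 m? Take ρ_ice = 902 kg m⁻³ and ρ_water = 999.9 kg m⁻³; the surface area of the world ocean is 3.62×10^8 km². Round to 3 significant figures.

Required water volume = Δh × A = 0.13 m × 3.62×10^14 m² = 4.706×10^13 m³.
ρ_w = 999.9 kg m⁻³, so the mass of water = 4.706×10^13 m³ × 999.9 kg m⁻³ = 4.706×10^16 kg = 4.71×10^4 Gt (and the same mass of ice, by conservation).

≈ 4.71×10^4 Gt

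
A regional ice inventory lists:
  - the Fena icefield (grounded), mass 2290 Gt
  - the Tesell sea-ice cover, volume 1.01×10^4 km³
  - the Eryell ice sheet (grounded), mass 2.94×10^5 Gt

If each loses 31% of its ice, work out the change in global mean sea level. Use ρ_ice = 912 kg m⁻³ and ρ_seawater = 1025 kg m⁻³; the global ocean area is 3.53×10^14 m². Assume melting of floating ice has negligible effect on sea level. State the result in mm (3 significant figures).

≈ 254 mm

Fena: 0.31 × 2290 Gt = 7.099×10^14 kg; dividing by ρ_w = 1025 kg m⁻³ gives 6.926×10^11 m³ of water.
The Tesell sea-ice cover is floating and already displaces its own weight of water, so its melt adds essentially nothing to sea level.
Eryell: 0.31 × 2.94×10^5 Gt = 9.114×10^16 kg; dividing by ρ_w = 1025 kg m⁻³ gives 8.892×10^13 m³ of water.
Total added water ≈ 8.961×10^13 m³ over 3.53×10^14 m² → Δh = 0.254 m = 254 mm.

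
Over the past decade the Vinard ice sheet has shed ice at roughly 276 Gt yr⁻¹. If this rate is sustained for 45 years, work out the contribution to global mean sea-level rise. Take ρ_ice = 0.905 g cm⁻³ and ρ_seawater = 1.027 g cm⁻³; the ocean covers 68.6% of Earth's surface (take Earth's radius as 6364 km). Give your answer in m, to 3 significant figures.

Total mass lost = 276 Gt/yr × 45 yr = 1.242×10^4 Gt = 1.242×10^16 kg.
ρ_w = 1.027 g cm⁻³ = 1027 kg m⁻³, so water volume = 1.242×10^16 / 1027 = 1.209×10^13 m³.
Δh = 1.209×10^13 / 3.49×10^14 = 0.0346 m.

≈ 0.0346 m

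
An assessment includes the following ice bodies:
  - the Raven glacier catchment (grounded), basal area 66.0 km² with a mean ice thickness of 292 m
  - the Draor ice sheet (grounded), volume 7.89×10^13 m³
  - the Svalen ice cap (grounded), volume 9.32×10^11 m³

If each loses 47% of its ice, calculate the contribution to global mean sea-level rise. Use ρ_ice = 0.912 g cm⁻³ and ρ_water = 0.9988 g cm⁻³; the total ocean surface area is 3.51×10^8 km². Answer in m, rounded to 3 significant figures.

Raven: ice volume = 66.0 km² × 292 m = 19.27 km³; 0.47 × 19.27 × (912/998.8) = 8.271 km³ of water.
Draor: 0.47 × 7.89×10^13 m³ × (912/998.8) = 3.386×10^13 m³ of water.
Svalen: 0.47 × 9.32×10^11 m³ × (912/998.8) = 4.000×10^11 m³ of water.
Total added water ≈ 3.427×10^13 m³ over 3.51×10^14 m² → Δh = 0.0976 m.

≈ 0.0976 m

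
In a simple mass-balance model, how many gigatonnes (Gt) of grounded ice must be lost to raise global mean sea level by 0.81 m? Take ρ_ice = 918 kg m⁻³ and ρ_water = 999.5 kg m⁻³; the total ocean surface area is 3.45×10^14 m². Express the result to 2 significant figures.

≈ 2.8×10^5 Gt

Required water volume = Δh × A = 0.81 m × 3.45×10^14 m² = 2.795×10^14 m³.
ρ_w = 999.5 kg m⁻³, so the mass of water = 2.795×10^14 m³ × 999.5 kg m⁻³ = 2.793×10^17 kg = 2.8×10^5 Gt (and the same mass of ice, by conservation).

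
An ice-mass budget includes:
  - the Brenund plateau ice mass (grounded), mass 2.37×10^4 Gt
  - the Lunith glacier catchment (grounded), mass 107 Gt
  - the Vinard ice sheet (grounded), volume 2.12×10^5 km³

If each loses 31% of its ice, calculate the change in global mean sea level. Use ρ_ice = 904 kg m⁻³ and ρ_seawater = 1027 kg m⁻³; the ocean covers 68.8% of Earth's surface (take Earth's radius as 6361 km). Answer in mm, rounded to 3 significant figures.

Brenund: 0.31 × 2.37×10^4 Gt = 7.347×10^15 kg; dividing by ρ_w = 1027 kg m⁻³ gives 7.154×10^12 m³ of water.
Lunith: 0.31 × 107 Gt = 3.317×10^13 kg; dividing by ρ_w = 1027 kg m⁻³ gives 3.230×10^10 m³ of water.
Vinard: 0.31 × 2.12×10^5 km³ × (904/1027) = 5.785×10^4 km³ of water.
Total added water ≈ 6.504×10^13 m³ over 3.50×10^14 m² → Δh = 0.186 m = 186 mm.

≈ 186 mm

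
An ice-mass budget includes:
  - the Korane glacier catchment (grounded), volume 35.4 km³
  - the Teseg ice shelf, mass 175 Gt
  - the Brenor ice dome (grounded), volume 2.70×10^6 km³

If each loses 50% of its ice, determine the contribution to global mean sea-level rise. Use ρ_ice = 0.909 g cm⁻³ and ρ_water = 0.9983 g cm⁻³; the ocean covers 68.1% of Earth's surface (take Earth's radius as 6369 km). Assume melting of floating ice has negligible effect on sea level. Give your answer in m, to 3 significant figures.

≈ 3.54 m

Korane: 0.5 × 35.4 km³ × (909/998.3) = 16.12 km³ of water.
The Teseg ice shelf is floating and already displaces its own weight of water, so its melt adds essentially nothing to sea level.
Brenor: 0.5 × 2.70×10^6 km³ × (909/998.3) = 1.229×10^6 km³ of water.
Total added water ≈ 1.229×10^15 m³ over 3.47×10^14 m² → Δh = 3.54 m.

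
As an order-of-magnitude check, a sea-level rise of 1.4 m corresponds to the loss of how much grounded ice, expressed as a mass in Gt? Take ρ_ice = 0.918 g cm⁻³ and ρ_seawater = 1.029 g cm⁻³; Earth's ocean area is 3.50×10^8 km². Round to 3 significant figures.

≈ 5.04×10^5 Gt

Required water volume = Δh × A = 1.4 m × 3.50×10^14 m² = 4.900×10^14 m³.
ρ_w = 1.029 g cm⁻³ = 1029 kg m⁻³, so the mass of water = 4.900×10^14 m³ × 1029 kg m⁻³ = 5.042×10^17 kg = 5.04×10^5 Gt (and the same mass of ice, by conservation).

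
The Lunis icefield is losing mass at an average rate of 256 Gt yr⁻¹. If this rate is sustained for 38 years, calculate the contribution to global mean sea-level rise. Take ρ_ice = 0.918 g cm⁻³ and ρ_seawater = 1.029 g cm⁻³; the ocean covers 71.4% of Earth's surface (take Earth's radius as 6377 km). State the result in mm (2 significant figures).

Total mass lost = 256 Gt/yr × 38 yr = 9728 Gt = 9.728×10^15 kg.
ρ_w = 1.029 g cm⁻³ = 1029 kg m⁻³, so water volume = 9.728×10^15 / 1029 = 9.454×10^12 m³.
Δh = 9.454×10^12 / 3.65×10^14 = 0.0259 m = 26 mm.

≈ 26 mm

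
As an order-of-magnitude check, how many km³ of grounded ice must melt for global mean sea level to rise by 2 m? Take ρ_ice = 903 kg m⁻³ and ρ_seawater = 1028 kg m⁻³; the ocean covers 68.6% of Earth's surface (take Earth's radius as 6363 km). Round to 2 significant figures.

≈ 7.9×10^5 km³

Required water volume = Δh × A = 2 m × 3.49×10^14 m² = 6.981×10^14 m³ = 6.981×10^5 km³.
Ice volume = water volume × ρ_w/ρ_ice = 6.981×10^5 × 1028/903 = 7.9×10^5 km³.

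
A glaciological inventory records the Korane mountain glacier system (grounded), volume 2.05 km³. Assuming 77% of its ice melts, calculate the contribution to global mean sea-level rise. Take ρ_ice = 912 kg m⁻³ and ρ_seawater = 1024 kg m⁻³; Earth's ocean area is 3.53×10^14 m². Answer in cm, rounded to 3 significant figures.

Korane: 0.77 × 2.05 km³ × (912/1024) = 1.406 km³ of water.
Spread over 3.53×10^14 m² of ocean, Δh = 1.406×10^9 / 3.53×10^14 = 3.98×10^-6 m = 3.98×10^-4 cm.

≈ 3.98×10^-4 cm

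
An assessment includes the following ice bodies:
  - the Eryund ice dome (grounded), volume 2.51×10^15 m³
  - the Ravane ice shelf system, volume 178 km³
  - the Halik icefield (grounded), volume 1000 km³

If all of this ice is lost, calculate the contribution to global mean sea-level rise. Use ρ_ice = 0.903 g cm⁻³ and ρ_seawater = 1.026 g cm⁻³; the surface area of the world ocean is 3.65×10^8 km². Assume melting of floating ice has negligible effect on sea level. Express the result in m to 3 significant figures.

≈ 6.05 m

Eryund: 2.51×10^15 m³ × (903/1026) = 2.209×10^15 m³ of water.
The Ravane ice shelf system is floating and already displaces its own weight of water, so its melt adds essentially nothing to sea level.
Halik: 1000 km³ × (903/1026) = 880.1 km³ of water.
Total added water ≈ 2.210×10^15 m³ over 3.65×10^14 m² → Δh = 6.05 m.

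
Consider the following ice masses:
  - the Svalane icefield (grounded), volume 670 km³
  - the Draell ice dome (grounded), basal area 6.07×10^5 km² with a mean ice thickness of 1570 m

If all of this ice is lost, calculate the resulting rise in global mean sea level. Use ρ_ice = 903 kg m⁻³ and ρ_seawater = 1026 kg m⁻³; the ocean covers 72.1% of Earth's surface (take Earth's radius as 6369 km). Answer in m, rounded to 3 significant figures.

Svalane: 670 km³ × (903/1026) = 589.7 km³ of water.
Draell: ice volume = 6.07×10^5 km² × 1570 m = 9.530×10^5 km³; 9.530×10^5 × (903/1026) = 8.387×10^5 km³ of water.
Total added water ≈ 8.393×10^14 m³ over 3.68×10^14 m² → Δh = 2.28 m.

≈ 2.28 m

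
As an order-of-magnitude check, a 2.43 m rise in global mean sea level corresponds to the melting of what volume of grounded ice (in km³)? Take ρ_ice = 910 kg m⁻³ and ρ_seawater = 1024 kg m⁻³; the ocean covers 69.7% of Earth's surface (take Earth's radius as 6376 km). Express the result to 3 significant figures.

≈ 9.74×10^5 km³

Required water volume = Δh × A = 2.43 m × 3.56×10^14 m² = 8.653×10^14 m³ = 8.653×10^5 km³.
Ice volume = water volume × ρ_w/ρ_ice = 8.653×10^5 × 1024/910 = 9.74×10^5 km³.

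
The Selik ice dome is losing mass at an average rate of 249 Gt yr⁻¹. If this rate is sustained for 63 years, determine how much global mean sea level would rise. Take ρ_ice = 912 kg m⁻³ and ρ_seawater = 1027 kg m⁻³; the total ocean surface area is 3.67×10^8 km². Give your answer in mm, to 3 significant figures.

Total mass lost = 249 Gt/yr × 63 yr = 1.569×10^4 Gt = 1.569×10^16 kg.
ρ_w = 1027 kg m⁻³, so water volume = 1.569×10^16 / 1027 = 1.527×10^13 m³.
Δh = 1.527×10^13 / 3.67×10^14 = 0.0416 m = 41.6 mm.

≈ 41.6 mm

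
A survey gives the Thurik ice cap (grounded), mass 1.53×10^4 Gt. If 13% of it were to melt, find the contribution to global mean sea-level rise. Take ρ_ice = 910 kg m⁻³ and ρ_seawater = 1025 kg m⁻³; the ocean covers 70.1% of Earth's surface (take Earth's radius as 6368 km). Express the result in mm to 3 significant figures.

Thurik: 0.13 × 1.53×10^4 Gt = 1.989×10^15 kg; dividing by ρ_w = 1025 kg m⁻³ gives 1.940×10^12 m³ of water.
Spread over 3.57×10^14 m² of ocean, Δh = 1.940×10^12 / 3.57×10^14 = 5.43×10^-3 m = 5.43 mm.

≈ 5.43 mm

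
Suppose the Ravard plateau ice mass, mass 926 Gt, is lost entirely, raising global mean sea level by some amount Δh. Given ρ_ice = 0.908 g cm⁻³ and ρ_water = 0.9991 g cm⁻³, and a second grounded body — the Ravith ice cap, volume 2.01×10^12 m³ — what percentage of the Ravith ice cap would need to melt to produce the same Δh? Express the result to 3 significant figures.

Equal sea-level rise means equal mass of meltwater, i.e. equal mass of ice lost.
Ice mass of Ravard: 9.260×10^14 kg; ice mass of Ravith: 1.825×10^15 kg.
Fraction required = 9.260×10^14 / 1.825×10^15 = 0.507 → 50.7 %.

≈ 50.7 %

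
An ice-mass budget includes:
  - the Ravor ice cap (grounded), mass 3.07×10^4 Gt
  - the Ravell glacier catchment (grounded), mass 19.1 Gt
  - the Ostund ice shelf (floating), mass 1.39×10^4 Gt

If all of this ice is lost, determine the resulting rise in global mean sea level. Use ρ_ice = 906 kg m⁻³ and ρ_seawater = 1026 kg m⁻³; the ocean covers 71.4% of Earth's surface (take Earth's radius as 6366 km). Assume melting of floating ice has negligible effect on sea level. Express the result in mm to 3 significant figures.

≈ 82.3 mm

Ravor: 3.07×10^4 Gt = 3.070×10^16 kg; dividing by ρ_w = 1026 kg m⁻³ gives 2.992×10^13 m³ of water.
Ravell: 19.1 Gt = 1.910×10^13 kg; dividing by ρ_w = 1026 kg m⁻³ gives 1.862×10^10 m³ of water.
The Ostund ice shelf is floating and already displaces its own weight of water, so its melt adds essentially nothing to sea level.
Total added water ≈ 2.994×10^13 m³ over 3.64×10^14 m² → Δh = 0.0823 m = 82.3 mm.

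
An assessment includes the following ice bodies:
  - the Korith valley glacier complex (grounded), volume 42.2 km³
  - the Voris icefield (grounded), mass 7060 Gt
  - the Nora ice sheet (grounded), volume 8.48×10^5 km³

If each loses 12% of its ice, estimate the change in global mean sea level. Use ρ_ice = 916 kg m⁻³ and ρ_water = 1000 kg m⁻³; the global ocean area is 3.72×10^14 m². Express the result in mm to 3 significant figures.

Korith: 0.12 × 42.2 km³ × (916/1000) = 4.639 km³ of water.
Voris: 0.12 × 7060 Gt = 8.472×10^14 kg; dividing by ρ_w = 1000 kg m⁻³ gives 8.472×10^11 m³ of water.
Nora: 0.12 × 8.48×10^5 km³ × (916/1000) = 9.321×10^4 km³ of water.
Total added water ≈ 9.406×10^13 m³ over 3.72×10^14 m² → Δh = 0.253 m = 253 mm.

≈ 253 mm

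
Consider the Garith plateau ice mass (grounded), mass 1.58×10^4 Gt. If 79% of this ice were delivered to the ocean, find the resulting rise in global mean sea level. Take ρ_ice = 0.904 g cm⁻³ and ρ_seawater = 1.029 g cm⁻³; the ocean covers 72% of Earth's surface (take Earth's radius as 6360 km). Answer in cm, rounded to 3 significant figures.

≈ 3.31 cm

Garith: 0.79 × 1.58×10^4 Gt = 1.248×10^16 kg; dividing by ρ_w = 1.029 g cm⁻³ = 1029 kg m⁻³ gives 1.213×10^13 m³ of water.
Spread over 3.66×10^14 m² of ocean, Δh = 1.213×10^13 / 3.66×10^14 = 0.0331 m = 3.31 cm.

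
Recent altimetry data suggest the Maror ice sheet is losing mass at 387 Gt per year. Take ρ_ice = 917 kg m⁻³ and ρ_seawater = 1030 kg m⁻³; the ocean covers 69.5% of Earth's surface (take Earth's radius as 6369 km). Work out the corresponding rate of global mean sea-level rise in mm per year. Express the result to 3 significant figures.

≈ 1.06 mm/yr

ρ_w = 1030 kg m⁻³. Annual water volume added = 387 Gt / ρ_w = 3.870×10^14 kg / 1030 kg m⁻³ = 3.757×10^11 m³.
Δh per year = 3.757×10^11 / 3.54×10^14 = 1.06×10^-3 m = 1.06 mm.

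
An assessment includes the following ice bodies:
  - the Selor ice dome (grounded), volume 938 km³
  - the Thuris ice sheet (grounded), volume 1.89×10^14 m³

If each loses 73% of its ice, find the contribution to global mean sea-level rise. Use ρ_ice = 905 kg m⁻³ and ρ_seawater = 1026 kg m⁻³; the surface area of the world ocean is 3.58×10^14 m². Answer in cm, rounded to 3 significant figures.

≈ 34.2 cm

Selor: 0.73 × 938 km³ × (905/1026) = 604.0 km³ of water.
Thuris: 0.73 × 1.89×10^14 m³ × (905/1026) = 1.217×10^14 m³ of water.
Total added water ≈ 1.223×10^14 m³ over 3.58×10^14 m² → Δh = 0.342 m = 34.2 cm.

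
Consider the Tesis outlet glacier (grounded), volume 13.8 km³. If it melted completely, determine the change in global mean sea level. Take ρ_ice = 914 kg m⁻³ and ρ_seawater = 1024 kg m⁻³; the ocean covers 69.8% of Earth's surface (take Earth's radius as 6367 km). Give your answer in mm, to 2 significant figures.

Tesis: 13.8 km³ × (914/1024) = 12.32 km³ of water.
Spread over 3.56×10^14 m² of ocean, Δh = 1.232×10^10 / 3.56×10^14 = 3.46×10^-5 m = 0.035 mm.

≈ 0.035 mm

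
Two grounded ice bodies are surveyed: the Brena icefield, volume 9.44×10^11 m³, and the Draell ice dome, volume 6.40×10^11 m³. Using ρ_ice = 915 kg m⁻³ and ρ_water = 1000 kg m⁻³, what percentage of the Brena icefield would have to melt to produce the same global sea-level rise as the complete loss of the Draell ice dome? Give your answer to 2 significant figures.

≈ 68 %

Equal sea-level rise means equal mass of meltwater, i.e. equal mass of ice lost.
Ice mass of Draell: 5.856×10^14 kg; ice mass of Brena: 8.638×10^14 kg.
Fraction required = 5.856×10^14 / 8.638×10^14 = 0.678 → 68 %.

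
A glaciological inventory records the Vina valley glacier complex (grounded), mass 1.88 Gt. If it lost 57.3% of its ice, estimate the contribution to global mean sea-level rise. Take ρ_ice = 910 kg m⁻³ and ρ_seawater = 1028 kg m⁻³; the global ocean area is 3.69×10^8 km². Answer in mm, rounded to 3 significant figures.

≈ 2.84×10^-3 mm

Vina: 0.573 × 1.88 Gt = 1.077×10^12 kg; dividing by ρ_w = 1028 kg m⁻³ gives 1.048×10^9 m³ of water.
Spread over 3.69×10^14 m² of ocean, Δh = 1.048×10^9 / 3.69×10^14 = 2.84×10^-6 m = 2.84×10^-3 mm.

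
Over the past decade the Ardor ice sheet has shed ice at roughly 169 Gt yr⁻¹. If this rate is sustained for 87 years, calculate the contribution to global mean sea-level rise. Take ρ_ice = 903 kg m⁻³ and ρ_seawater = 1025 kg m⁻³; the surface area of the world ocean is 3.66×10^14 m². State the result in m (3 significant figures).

Total mass lost = 169 Gt/yr × 87 yr = 1.470×10^4 Gt = 1.470×10^16 kg.
ρ_w = 1025 kg m⁻³, so water volume = 1.470×10^16 / 1025 = 1.434×10^13 m³.
Δh = 1.434×10^13 / 3.66×10^14 = 0.0392 m.

≈ 0.0392 m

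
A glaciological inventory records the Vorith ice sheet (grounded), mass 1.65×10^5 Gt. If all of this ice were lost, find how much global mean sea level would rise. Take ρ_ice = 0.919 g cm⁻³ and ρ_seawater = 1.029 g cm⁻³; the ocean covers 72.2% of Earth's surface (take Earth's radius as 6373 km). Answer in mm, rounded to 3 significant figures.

Vorith: 1.65×10^5 Gt = 1.650×10^17 kg; dividing by ρ_w = 1.029 g cm⁻³ = 1029 kg m⁻³ gives 1.603×10^14 m³ of water.
Spread over 3.68×10^14 m² of ocean, Δh = 1.603×10^14 / 3.68×10^14 = 0.435 m = 435 mm.

≈ 435 mm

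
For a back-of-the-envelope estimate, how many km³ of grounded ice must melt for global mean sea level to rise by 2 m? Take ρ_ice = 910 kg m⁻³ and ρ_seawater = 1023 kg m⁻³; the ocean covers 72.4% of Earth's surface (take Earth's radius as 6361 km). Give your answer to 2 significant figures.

Required water volume = Δh × A = 2 m × 3.68×10^14 m² = 7.363×10^14 m³ = 7.363×10^5 km³.
Ice volume = water volume × ρ_w/ρ_ice = 7.363×10^5 × 1023/910 = 8.3×10^5 km³.

≈ 8.3×10^5 km³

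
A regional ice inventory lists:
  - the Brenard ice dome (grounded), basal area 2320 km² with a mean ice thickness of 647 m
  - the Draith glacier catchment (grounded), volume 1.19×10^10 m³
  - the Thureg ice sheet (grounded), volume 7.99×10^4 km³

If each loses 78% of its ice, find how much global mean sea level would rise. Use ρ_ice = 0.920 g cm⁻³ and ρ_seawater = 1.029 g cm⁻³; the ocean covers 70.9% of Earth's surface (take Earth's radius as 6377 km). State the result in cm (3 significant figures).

Brenard: ice volume = 2320 km² × 647 m = 1501 km³; 0.78 × 1501 × (920/1029) = 1047 km³ of water.
Draith: 0.78 × 1.19×10^10 m³ × (920/1029) = 8.299×10^9 m³ of water.
Thureg: 0.78 × 7.99×10^4 km³ × (920/1029) = 5.572×10^4 km³ of water.
Total added water ≈ 5.678×10^13 m³ over 3.62×10^14 m² → Δh = 0.157 m = 15.7 cm.

≈ 15.7 cm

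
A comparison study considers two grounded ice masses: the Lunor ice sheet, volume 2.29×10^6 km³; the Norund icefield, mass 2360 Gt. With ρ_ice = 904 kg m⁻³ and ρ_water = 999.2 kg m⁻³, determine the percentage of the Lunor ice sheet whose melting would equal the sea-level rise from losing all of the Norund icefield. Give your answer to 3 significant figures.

Equal sea-level rise means equal mass of meltwater, i.e. equal mass of ice lost.
Ice mass of Norund: 2.360×10^15 kg; ice mass of Lunor: 2.070×10^18 kg.
Fraction required = 2.360×10^15 / 2.070×10^18 = 1.14×10^-3 → 0.114 %.

≈ 0.114 %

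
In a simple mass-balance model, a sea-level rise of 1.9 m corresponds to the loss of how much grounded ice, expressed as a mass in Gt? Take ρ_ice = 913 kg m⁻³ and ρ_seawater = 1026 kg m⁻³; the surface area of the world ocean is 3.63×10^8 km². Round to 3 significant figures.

Required water volume = Δh × A = 1.9 m × 3.63×10^14 m² = 6.897×10^14 m³.
ρ_w = 1026 kg m⁻³, so the mass of water = 6.897×10^14 m³ × 1026 kg m⁻³ = 7.076×10^17 kg = 7.08×10^5 Gt (and the same mass of ice, by conservation).

≈ 7.08×10^5 Gt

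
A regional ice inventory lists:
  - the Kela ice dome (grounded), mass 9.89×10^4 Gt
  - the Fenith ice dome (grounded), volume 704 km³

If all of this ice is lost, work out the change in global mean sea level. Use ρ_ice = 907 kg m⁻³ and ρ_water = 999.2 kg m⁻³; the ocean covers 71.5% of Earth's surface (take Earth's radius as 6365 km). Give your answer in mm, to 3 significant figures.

Kela: 9.89×10^4 Gt = 9.890×10^16 kg; dividing by ρ_w = 999.2 kg m⁻³ gives 9.898×10^13 m³ of water.
Fenith: 704 km³ × (907/999.2) = 639.0 km³ of water.
Total added water ≈ 9.962×10^13 m³ over 3.64×10^14 m² → Δh = 0.274 m = 274 mm.

≈ 274 mm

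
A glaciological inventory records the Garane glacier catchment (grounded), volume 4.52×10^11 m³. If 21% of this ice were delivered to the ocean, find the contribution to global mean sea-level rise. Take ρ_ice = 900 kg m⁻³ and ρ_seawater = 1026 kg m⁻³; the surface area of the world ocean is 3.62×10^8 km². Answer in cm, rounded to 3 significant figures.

≈ 0.0230 cm

Garane: 0.21 × 4.52×10^11 m³ × (900/1026) = 8.326×10^10 m³ of water.
Spread over 3.62×10^14 m² of ocean, Δh = 8.326×10^10 / 3.62×10^14 = 2.30×10^-4 m = 0.0230 cm.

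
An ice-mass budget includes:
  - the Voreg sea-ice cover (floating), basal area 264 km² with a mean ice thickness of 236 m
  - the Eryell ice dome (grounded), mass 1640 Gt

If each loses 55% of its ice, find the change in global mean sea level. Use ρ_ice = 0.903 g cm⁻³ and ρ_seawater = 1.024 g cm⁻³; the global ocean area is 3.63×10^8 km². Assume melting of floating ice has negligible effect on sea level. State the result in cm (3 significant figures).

The Voreg sea-ice cover is floating and already displaces its own weight of water, so its melt adds essentially nothing to sea level.
Eryell: 0.55 × 1640 Gt = 9.020×10^14 kg; dividing by ρ_w = 1.024 g cm⁻³ = 1024 kg m⁻³ gives 8.809×10^11 m³ of water.
Total added water ≈ 8.809×10^11 m³ over 3.63×10^14 m² → Δh = 2.43×10^-3 m = 0.243 cm.

≈ 0.243 cm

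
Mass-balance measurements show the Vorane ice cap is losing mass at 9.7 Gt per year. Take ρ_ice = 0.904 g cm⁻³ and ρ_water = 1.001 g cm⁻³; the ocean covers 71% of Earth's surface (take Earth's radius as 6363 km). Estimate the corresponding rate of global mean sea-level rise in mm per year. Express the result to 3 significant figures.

ρ_w = 1.001 g cm⁻³ = 1001 kg m⁻³. Annual water volume added = 9.7 Gt / ρ_w = 9.700×10^12 kg / 1001 kg m⁻³ = 9.690×10^9 m³.
Δh per year = 9.690×10^9 / 3.61×10^14 = 2.68×10^-5 m = 0.0268 mm.

≈ 0.0268 mm/yr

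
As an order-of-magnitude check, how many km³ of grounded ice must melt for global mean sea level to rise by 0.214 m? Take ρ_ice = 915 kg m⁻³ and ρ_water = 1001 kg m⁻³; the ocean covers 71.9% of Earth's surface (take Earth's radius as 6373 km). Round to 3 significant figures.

≈ 8.59×10^4 km³

Required water volume = Δh × A = 0.214 m × 3.67×10^14 m² = 7.853×10^13 m³ = 7.853×10^4 km³.
Ice volume = water volume × ρ_w/ρ_ice = 7.853×10^4 × 1001/915 = 8.59×10^4 km³.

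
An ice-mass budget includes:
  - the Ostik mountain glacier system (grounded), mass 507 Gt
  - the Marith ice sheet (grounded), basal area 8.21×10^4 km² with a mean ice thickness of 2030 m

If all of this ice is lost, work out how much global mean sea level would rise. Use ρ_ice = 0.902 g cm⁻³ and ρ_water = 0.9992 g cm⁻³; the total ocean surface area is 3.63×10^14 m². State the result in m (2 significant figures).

≈ 0.42 m

Ostik: 507 Gt = 5.070×10^14 kg; dividing by ρ_w = 0.9992 g cm⁻³ = 999.2 kg m⁻³ gives 5.074×10^11 m³ of water.
Marith: ice volume = 8.21×10^4 km² × 2030 m = 1.667×10^5 km³; 1.667×10^5 × (902/999.2) = 1.505×10^5 km³ of water.
Total added water ≈ 1.510×10^14 m³ over 3.63×10^14 m² → Δh = 0.416 m.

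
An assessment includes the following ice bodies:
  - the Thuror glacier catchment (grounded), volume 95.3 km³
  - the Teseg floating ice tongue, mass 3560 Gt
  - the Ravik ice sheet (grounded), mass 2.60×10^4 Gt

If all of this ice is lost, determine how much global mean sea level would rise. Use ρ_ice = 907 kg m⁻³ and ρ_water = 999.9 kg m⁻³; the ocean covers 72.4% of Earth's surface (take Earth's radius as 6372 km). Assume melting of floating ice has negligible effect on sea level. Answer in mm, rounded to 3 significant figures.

Thuror: 95.3 km³ × (907/999.9) = 86.45 km³ of water.
The Teseg floating ice tongue is floating and already displaces its own weight of water, so its melt adds essentially nothing to sea level.
Ravik: 2.60×10^4 Gt = 2.600×10^16 kg; dividing by ρ_w = 999.9 kg m⁻³ gives 2.600×10^13 m³ of water.
Total added water ≈ 2.609×10^13 m³ over 3.69×10^14 m² → Δh = 0.0706 m = 70.6 mm.

≈ 70.6 mm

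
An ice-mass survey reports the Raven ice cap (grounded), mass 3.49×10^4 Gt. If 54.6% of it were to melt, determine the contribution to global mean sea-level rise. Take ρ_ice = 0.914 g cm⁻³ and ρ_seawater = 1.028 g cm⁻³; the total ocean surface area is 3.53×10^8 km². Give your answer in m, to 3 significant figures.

≈ 0.0525 m

Raven: 0.546 × 3.49×10^4 Gt = 1.906×10^16 kg; dividing by ρ_w = 1.028 g cm⁻³ = 1028 kg m⁻³ gives 1.854×10^13 m³ of water.
Spread over 3.53×10^14 m² of ocean, Δh = 1.854×10^13 / 3.53×10^14 = 0.0525 m.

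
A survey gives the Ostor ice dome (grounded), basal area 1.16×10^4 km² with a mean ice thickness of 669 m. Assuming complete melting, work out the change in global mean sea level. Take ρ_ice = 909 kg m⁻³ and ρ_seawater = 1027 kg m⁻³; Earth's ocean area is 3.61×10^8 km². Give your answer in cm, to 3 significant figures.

Ostor: ice volume = 1.16×10^4 km² × 669 m = 7760 km³; 7760 × (909/1027) = 6869 km³ of water.
Spread over 3.61×10^14 m² of ocean, Δh = 6.869×10^12 / 3.61×10^14 = 0.0190 m = 1.90 cm.

≈ 1.90 cm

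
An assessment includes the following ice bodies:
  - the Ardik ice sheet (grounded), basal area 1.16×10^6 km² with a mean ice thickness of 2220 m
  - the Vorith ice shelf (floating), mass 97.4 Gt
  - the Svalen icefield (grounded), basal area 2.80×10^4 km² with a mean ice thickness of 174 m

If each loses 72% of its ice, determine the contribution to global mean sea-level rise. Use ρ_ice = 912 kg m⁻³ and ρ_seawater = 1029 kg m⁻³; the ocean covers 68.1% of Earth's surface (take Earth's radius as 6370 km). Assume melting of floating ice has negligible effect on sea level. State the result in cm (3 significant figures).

Ardik: ice volume = 1.16×10^6 km² × 2220 m = 2.575×10^6 km³; 0.72 × 2.575×10^6 × (912/1029) = 1.643×10^6 km³ of water.
The Vorith ice shelf is floating and already displaces its own weight of water, so its melt adds essentially nothing to sea level.
Svalen: ice volume = 2.80×10^4 km² × 174 m = 4872 km³; 0.72 × 4872 × (912/1029) = 3109 km³ of water.
Total added water ≈ 1.646×10^15 m³ over 3.47×10^14 m² → Δh = 4.74 m = 474 cm.

≈ 474 cm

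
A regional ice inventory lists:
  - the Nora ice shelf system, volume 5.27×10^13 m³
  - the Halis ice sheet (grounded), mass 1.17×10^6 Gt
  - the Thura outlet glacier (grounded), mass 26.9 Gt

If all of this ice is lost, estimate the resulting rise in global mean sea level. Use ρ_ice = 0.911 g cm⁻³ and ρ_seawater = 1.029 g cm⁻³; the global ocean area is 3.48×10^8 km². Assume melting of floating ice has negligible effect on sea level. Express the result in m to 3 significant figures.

The Nora ice shelf system is floating and already displaces its own weight of water, so its melt adds essentially nothing to sea level.
Halis: 1.17×10^6 Gt = 1.170×10^18 kg; dividing by ρ_w = 1.029 g cm⁻³ = 1029 kg m⁻³ gives 1.137×10^15 m³ of water.
Thura: 26.9 Gt = 2.690×10^13 kg; dividing by ρ_w = 1029 kg m⁻³ gives 2.614×10^10 m³ of water.
Total added water ≈ 1.137×10^15 m³ over 3.48×10^14 m² → Δh = 3.27 m.

≈ 3.27 m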